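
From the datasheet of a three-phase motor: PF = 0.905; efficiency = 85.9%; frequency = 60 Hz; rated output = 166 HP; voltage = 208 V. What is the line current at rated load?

P_out = 166 × 746 = 123836 W
P_in = P_out / η = 123836 / 0.859 = 144163 W
I_L = P_in / (√3·V_L·cosφ) = 144163 / (1.732 × 208 × 0.905) = 442 A

442 A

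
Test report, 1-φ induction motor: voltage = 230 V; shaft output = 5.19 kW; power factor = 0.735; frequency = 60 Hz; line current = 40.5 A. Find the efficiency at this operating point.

75.8 %

P_out = 5.19 kW = 5190 W
P_in = V·I·cosφ = 230 × 40.5 × 0.735 = 6847 W
η = P_out / P_in = 5190 / 6847 = 0.758 = 75.8%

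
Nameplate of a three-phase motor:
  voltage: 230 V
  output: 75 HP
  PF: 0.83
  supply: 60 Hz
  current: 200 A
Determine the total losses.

P_in = √3·V·I·cosφ = 1.732×230×200×0.83 = 66128 W
P_out = 75×746 = 55950 W
Losses = P_in − P_out = 66128 − 55950 = 10178 W

10.2 kW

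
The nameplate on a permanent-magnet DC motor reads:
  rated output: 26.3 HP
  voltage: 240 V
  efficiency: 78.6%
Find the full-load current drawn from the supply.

104 A

P_out = 26.3 × 746 = 19620 W
P_in = P_out / η = 19620 / 0.786 = 24962 W
I = P_in / V = 24962 / 240 = 104 A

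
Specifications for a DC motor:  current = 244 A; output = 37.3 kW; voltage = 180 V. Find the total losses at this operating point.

6.62 kW

P_in = V·I = 180×244 = 43920 W
P_out = 37300 W
Losses = P_in − P_out = 43920 − 37300 = 6620 W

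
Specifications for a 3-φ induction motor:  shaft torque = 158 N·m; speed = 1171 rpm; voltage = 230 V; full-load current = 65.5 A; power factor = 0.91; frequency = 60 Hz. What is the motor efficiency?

ω = 2π × 1171/60 = 122.6 rad/s; P_out = τω = 158 × 122.6 = 19371 W
P_in = √3·V_L·I_L·cosφ = 1.732 × 230 × 65.5 × 0.91 = 23744 W
η = P_out / P_in = 19371 / 23744 = 0.816 = 81.6%

81.6 %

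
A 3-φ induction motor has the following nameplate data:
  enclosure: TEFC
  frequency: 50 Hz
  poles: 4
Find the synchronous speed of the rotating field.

1500 rpm

n_s = 120f/p = 120×50/4 = 1500 rpm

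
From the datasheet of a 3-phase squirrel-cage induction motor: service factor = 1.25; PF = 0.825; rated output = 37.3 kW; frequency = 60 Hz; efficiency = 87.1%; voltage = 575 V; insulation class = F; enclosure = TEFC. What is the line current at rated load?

52.1 A

P_out = 37.3 kW = 37300 W
P_in = P_out / η = 37300 / 0.871 = 42824 W
I_L = P_in / (√3·V_L·cosφ) = 42824 / (1.732 × 575 × 0.825) = 52.1 A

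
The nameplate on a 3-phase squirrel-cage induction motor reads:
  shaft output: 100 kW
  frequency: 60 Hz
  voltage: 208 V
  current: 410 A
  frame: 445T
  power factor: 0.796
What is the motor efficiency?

P_out = 100 kW = 100000 W
P_in = √3·V_L·I_L·cosφ = 1.732 × 208 × 410 × 0.796 = 117573 W
η = P_out / P_in = 100000 / 117573 = 0.851 = 85.1%

85.1 %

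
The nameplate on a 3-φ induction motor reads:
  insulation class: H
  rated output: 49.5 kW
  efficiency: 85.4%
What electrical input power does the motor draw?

58 kW

P_out = 49500 W
P_in = P_out/η = 49500/0.854 = 57963 W = 58 kW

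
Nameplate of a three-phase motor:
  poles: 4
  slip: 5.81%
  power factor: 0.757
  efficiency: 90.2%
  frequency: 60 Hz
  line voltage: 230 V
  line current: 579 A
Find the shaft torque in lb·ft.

654 lb·ft

P_in = √3·V·I·cosφ = 1.732 × 230 × 579 × 0.757 = 174602 W
P_out = η·P_in = 0.902 × 174602 = 157491 W
n_s = 120×60/4 = 1800 rpm; n = 1800×(1−0.0581) = 1695 rpm
ω = 2π×1695/60 = 177.5 rad/s
τ = P_out/ω = 157491/177.5 = 887.3 N·m
In lb·ft: 887.3/1.356 = 654 lb·ft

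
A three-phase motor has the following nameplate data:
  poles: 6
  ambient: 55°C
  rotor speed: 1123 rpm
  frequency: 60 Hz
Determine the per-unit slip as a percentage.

n_s = 120f/p = 120×60/6 = 1200 rpm
s = (n_s − n)/n_s = (1200 − 1123)/1200 = 0.0642

6.42 %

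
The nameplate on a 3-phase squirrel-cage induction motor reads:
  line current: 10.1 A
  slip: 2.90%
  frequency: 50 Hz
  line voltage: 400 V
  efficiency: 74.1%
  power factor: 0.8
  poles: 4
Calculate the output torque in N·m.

P_in = √3·V·I·cosφ = 1.732 × 400 × 10.1 × 0.8 = 5598 W
P_out = η·P_in = 0.741 × 5598 = 4148 W
n_s = 120×50/4 = 1500 rpm; n = 1500×(1−0.029) = 1457 rpm
ω = 2π×1457/60 = 152.6 rad/s
τ = P_out/ω = 4148/152.6 = 27.2 N·m

27.2 N·m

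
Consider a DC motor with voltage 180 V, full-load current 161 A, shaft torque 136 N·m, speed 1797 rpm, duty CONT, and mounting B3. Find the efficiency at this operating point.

88.3 %

ω = 2π × 1797/60 = 188.2 rad/s; P_out = τω = 136 × 188.2 = 25595 W
P_in = V·I = 180 × 161 = 28980 W
η = P_out / P_in = 25595 / 28980 = 0.883 = 88.3%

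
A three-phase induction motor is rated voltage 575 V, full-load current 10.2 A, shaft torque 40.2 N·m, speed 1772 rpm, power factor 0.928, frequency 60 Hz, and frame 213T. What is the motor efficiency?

ω = 2π × 1772/60 = 185.6 rad/s; P_out = τω = 40.2 × 185.6 = 7461 W
P_in = √3·V_L·I_L·cosφ = 1.732 × 575 × 10.2 × 0.928 = 9427 W
η = P_out / P_in = 7461 / 9427 = 0.791 = 79.1%

79.1 %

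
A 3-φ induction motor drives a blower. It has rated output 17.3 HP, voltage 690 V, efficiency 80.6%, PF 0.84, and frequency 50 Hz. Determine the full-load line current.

P_out = 17.3 × 746 = 12906 W
P_in = P_out / η = 12906 / 0.806 = 16012 W
I_L = P_in / (√3·V_L·cosφ) = 16012 / (1.732 × 690 × 0.84) = 16 A

16 A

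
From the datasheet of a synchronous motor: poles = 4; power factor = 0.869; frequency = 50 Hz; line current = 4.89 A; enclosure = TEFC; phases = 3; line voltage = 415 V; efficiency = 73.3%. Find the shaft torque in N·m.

P_in = √3·V·I·cosφ = 1.732 × 415 × 4.89 × 0.869 = 3054 W
P_out = η·P_in = 0.733 × 3054 = 2239 W
n = n_s = 120×50/4 = 1500 rpm (synchronous)
ω = 2π×1500/60 = 157.1 rad/s
τ = P_out/ω = 2239/157.1 = 14.3 N·m

14.3 N·m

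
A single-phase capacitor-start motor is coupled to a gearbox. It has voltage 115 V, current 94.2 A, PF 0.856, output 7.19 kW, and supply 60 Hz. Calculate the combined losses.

2080 W

P_in = V·I·cosφ = 115×94.2×0.856 = 9273 W
P_out = 7190 W
Losses = P_in − P_out = 9273 − 7190 = 2083 W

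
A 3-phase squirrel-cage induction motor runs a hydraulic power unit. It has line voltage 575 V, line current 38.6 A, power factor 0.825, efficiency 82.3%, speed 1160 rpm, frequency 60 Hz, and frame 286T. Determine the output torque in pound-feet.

P_in = √3·V·I·cosφ = 1.732 × 575 × 38.6 × 0.825 = 31714 W
P_out = η·P_in = 0.823 × 31714 = 26101 W
n = 1160 rpm
ω = 2π×1160/60 = 121.5 rad/s
τ = P_out/ω = 26101/121.5 = 214.8 N·m
In lb·ft: 214.8/1.356 = 158 lb·ft

158 lb·ft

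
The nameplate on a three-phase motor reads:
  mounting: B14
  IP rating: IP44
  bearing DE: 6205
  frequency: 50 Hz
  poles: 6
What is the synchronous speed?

n_s = 120f/p = 120×50/6 = 1000 rpm

1000 rpm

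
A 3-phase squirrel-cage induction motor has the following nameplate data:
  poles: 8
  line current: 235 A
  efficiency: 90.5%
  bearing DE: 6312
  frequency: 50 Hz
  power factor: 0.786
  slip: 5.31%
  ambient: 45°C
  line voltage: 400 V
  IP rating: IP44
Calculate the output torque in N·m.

1560 N·m

P_in = √3·V·I·cosφ = 1.732 × 400 × 235 × 0.786 = 127967 W
P_out = η·P_in = 0.905 × 127967 = 115810 W
n_s = 120×50/8 = 750 rpm; n = 750×(1−0.0531) = 710 rpm
ω = 2π×710/60 = 74.35 rad/s
τ = P_out/ω = 115810/74.35 = 1560 N·m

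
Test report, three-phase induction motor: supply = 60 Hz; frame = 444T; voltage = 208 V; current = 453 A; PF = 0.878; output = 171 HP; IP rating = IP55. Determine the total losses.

P_in = √3·V·I·cosφ = 1.732×208×453×0.878 = 143286 W
P_out = 171×746 = 127566 W
Losses = P_in − P_out = 143286 − 127566 = 15720 W

15.7 kW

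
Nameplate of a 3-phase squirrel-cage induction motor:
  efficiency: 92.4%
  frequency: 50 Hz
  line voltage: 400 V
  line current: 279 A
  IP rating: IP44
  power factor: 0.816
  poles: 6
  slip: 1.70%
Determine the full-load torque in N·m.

1420 N·m

P_in = √3·V·I·cosφ = 1.732 × 400 × 279 × 0.816 = 157726 W
P_out = η·P_in = 0.924 × 157726 = 145739 W
n_s = 120×50/6 = 1000 rpm; n = 1000×(1−0.017) = 983 rpm
ω = 2π×983/60 = 102.9 rad/s
τ = P_out/ω = 145739/102.9 = 1420 N·m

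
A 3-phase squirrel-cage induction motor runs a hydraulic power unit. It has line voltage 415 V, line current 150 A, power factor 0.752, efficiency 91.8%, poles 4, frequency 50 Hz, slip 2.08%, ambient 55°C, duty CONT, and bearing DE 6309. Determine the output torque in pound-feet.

357 lb·ft

P_in = √3·V·I·cosφ = 1.732 × 415 × 150 × 0.752 = 81078 W
P_out = η·P_in = 0.918 × 81078 = 74430 W
n_s = 120×50/4 = 1500 rpm; n = 1500×(1−0.0208) = 1469 rpm
ω = 2π×1469/60 = 153.8 rad/s
τ = P_out/ω = 74430/153.8 = 483.9 N·m
In lb·ft: 483.9/1.356 = 357 lb·ft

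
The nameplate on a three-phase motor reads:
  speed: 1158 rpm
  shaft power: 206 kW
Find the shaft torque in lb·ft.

ω = 2π × 1158/60 = 121.3 rad/s
τ = P/ω = 206000/121.3 = 1698 N·m
In lb·ft: 1698/1.356 = 1250 lb·ft

1250 lb·ft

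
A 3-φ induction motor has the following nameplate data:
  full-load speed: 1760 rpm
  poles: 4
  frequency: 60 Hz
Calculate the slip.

2.2 %

n_s = 120f/p = 120×60/4 = 1800 rpm
s = (n_s − n)/n_s = (1800 − 1760)/1800 = 0.0222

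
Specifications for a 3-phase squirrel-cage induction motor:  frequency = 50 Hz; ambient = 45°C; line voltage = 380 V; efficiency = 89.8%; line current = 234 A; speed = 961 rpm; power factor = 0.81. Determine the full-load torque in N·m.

1110 N·m

P_in = √3·V·I·cosφ = 1.732 × 380 × 234 × 0.81 = 124748 W
P_out = η·P_in = 0.898 × 124748 = 112024 W
n = 961 rpm
ω = 2π×961/60 = 100.6 rad/s
τ = P_out/ω = 112024/100.6 = 1110 N·m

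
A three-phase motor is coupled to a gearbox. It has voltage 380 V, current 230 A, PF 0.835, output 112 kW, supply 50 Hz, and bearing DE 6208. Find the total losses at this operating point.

P_in = √3·V·I·cosφ = 1.732×380×230×0.835 = 126400 W
P_out = 112000 W
Losses = P_in − P_out = 126400 − 112000 = 14400 W

14400 W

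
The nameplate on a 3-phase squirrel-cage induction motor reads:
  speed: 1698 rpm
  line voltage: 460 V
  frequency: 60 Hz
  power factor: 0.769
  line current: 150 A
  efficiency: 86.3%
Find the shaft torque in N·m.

446 N·m

P_in = √3·V·I·cosφ = 1.732 × 460 × 150 × 0.769 = 91902 W
P_out = η·P_in = 0.863 × 91902 = 79311 W
n = 1698 rpm
ω = 2π×1698/60 = 177.8 rad/s
τ = P_out/ω = 79311/177.8 = 446 N·m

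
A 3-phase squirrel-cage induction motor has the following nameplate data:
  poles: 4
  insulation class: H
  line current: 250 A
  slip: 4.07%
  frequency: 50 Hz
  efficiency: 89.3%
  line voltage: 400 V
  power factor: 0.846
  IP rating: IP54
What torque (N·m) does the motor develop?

868 N·m

P_in = √3·V·I·cosφ = 1.732 × 400 × 250 × 0.846 = 146527 W
P_out = η·P_in = 0.893 × 146527 = 130849 W
n_s = 120×50/4 = 1500 rpm; n = 1500×(1−0.0407) = 1439 rpm
ω = 2π×1439/60 = 150.7 rad/s
τ = P_out/ω = 130849/150.7 = 868 N·m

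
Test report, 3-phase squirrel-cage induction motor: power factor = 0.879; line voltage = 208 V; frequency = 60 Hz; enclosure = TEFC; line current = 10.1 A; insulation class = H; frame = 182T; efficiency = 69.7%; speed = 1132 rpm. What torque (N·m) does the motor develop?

P_in = √3·V·I·cosφ = 1.732 × 208 × 10.1 × 0.879 = 3198 W
P_out = η·P_in = 0.697 × 3198 = 2229 W
n = 1132 rpm
ω = 2π×1132/60 = 118.5 rad/s
τ = P_out/ω = 2229/118.5 = 18.8 N·m

18.8 N·m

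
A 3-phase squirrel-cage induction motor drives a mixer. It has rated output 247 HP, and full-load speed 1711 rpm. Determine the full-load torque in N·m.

1030 N·m

P_out = 247 × 746 = 184262 W
ω = 2π × 1711/60 = 179.2 rad/s
τ = P_out/ω = 184262/179.2 = 1030 N·m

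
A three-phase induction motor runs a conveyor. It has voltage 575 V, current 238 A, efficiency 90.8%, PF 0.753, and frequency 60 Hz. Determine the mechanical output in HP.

P_in = √3·V·I·cosφ = 1.732 × 575 × 238 × 0.753 = 178479 W
P_out = η·P_in = 0.908 × 178479 = 162059 W
= 162059/746 = 217 HP

217 HP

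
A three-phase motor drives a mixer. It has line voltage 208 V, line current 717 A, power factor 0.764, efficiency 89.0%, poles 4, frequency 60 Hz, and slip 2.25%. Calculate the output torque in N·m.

P_in = √3·V·I·cosφ = 1.732 × 208 × 717 × 0.764 = 197344 W
P_out = η·P_in = 0.89 × 197344 = 175636 W
n_s = 120×60/4 = 1800 rpm; n = 1800×(1−0.0225) = 1760 rpm
ω = 2π×1760/60 = 184.3 rad/s
τ = P_out/ω = 175636/184.3 = 953 N·m

953 N·m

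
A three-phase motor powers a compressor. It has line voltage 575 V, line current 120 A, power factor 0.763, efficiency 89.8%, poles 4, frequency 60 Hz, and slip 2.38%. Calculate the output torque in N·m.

P_in = √3·V·I·cosφ = 1.732 × 575 × 120 × 0.763 = 91185 W
P_out = η·P_in = 0.898 × 91185 = 81884 W
n_s = 120×60/4 = 1800 rpm; n = 1800×(1−0.0238) = 1757 rpm
ω = 2π×1757/60 = 184 rad/s
τ = P_out/ω = 81884/184 = 445 N·m

445 N·m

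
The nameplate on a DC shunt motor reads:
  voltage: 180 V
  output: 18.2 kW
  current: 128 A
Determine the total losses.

4840 W

P_in = V·I = 180×128 = 23040 W
P_out = 18200 W
Losses = P_in − P_out = 23040 − 18200 = 4840 W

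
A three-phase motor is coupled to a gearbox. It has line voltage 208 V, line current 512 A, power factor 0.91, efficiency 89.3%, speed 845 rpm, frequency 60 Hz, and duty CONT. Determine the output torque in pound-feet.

1250 lb·ft

P_in = √3·V·I·cosφ = 1.732 × 208 × 512 × 0.91 = 167850 W
P_out = η·P_in = 0.893 × 167850 = 149890 W
n = 845 rpm
ω = 2π×845/60 = 88.49 rad/s
τ = P_out/ω = 149890/88.49 = 1694 N·m
In lb·ft: 1694/1.356 = 1250 lb·ft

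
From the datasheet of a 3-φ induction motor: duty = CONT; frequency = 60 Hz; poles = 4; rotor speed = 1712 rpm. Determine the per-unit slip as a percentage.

4.89 %

n_s = 120f/p = 120×60/4 = 1800 rpm
s = (n_s − n)/n_s = (1800 − 1712)/1800 = 0.0489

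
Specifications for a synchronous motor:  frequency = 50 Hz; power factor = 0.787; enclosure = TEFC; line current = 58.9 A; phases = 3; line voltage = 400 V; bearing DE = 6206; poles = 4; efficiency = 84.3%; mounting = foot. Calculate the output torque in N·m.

P_in = √3·V·I·cosφ = 1.732 × 400 × 58.9 × 0.787 = 32114 W
P_out = η·P_in = 0.843 × 32114 = 27072 W
n = n_s = 120×50/4 = 1500 rpm (synchronous)
ω = 2π×1500/60 = 157.1 rad/s
τ = P_out/ω = 27072/157.1 = 172 N·m

172 N·m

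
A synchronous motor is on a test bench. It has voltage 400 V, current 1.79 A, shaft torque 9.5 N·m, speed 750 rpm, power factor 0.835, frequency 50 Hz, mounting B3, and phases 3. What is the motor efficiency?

72.1 %

ω = 2π × 750/60 = 78.54 rad/s; P_out = τω = 9.5 × 78.54 = 746 W
P_in = √3·V_L·I_L·cosφ = 1.732 × 400 × 1.79 × 0.835 = 1035 W
η = P_out / P_in = 746 / 1035 = 0.721 = 72.1%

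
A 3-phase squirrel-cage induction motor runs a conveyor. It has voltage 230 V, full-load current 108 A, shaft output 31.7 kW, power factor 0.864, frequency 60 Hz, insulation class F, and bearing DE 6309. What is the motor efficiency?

P_out = 31.7 kW = 31700 W
P_in = √3·V_L·I_L·cosφ = 1.732 × 230 × 108 × 0.864 = 37172 W
η = P_out / P_in = 31700 / 37172 = 0.853 = 85.3%

85.3 %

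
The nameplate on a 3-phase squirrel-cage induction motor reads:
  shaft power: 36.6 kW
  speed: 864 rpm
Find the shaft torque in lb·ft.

ω = 2π × 864/60 = 90.48 rad/s
τ = P/ω = 36600/90.48 = 404.5 N·m
In lb·ft: 404.5/1.356 = 298 lb·ft

298 lb·ft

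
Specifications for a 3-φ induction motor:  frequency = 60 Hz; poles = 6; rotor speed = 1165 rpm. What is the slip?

2.9 %

n_s = 120f/p = 120×60/6 = 1200 rpm
s = (n_s − n)/n_s = (1200 − 1165)/1200 = 0.0292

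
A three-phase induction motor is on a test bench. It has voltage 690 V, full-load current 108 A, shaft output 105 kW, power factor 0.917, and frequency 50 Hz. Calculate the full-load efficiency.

P_out = 105 kW = 105000 W
P_in = √3·V_L·I_L·cosφ = 1.732 × 690 × 108 × 0.917 = 118356 W
η = P_out / P_in = 105000 / 118356 = 0.887 = 88.7%

88.7 %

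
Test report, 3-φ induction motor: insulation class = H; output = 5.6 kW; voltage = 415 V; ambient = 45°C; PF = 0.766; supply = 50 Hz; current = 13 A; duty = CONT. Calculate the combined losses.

P_in = √3·V·I·cosφ = 1.732×415×13×0.766 = 7158 W
P_out = 5600 W
Losses = P_in − P_out = 7158 − 5600 = 1558 W

1560 W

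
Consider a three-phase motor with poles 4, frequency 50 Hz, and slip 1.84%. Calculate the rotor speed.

1472 rpm

n_s = 120f/p = 120×50/4 = 1500 rpm
n = n_s(1 − s) = 1500 × (1 − 0.0184) = 1472 rpm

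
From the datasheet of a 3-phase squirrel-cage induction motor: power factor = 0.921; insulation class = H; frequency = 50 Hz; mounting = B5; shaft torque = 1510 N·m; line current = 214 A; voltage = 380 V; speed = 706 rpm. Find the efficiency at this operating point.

86.1 %

ω = 2π × 706/60 = 73.93 rad/s; P_out = τω = 1510 × 73.93 = 111634 W
P_in = √3·V_L·I_L·cosφ = 1.732 × 380 × 214 × 0.921 = 129719 W
η = P_out / P_in = 111634 / 129719 = 0.861 = 86.1%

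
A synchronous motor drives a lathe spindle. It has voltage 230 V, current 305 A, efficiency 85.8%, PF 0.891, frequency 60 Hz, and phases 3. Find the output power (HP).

P_in = √3·V·I·cosφ = 1.732 × 230 × 305 × 0.891 = 108256 W
P_out = η·P_in = 0.858 × 108256 = 92884 W
= 92884/746 = 125 HP

125 HP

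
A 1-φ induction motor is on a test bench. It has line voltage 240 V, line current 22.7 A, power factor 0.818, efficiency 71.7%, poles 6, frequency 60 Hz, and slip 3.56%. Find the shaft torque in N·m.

26.4 N·m

P_in = V·I·cosφ = 240 × 22.7 × 0.818 = 4456 W
P_out = η·P_in = 0.717 × 4456 = 3195 W
n_s = 120×60/6 = 1200 rpm; n = 1200×(1−0.0356) = 1157 rpm
ω = 2π×1157/60 = 121.2 rad/s
τ = P_out/ω = 3195/121.2 = 26.4 N·m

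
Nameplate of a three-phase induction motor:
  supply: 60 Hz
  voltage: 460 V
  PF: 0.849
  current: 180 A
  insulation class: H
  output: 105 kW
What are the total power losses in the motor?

16.8 kW

P_in = √3·V·I·cosφ = 1.732×460×180×0.849 = 121755 W
P_out = 105000 W
Losses = P_in − P_out = 121755 − 105000 = 16755 W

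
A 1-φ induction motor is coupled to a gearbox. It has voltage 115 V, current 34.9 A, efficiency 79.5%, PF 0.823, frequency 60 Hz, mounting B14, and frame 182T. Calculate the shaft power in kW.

2.63 kW

P_in = V·I·cosφ = 115 × 34.9 × 0.823 = 3303 W
P_out = η·P_in = 0.795 × 3303 = 2626 W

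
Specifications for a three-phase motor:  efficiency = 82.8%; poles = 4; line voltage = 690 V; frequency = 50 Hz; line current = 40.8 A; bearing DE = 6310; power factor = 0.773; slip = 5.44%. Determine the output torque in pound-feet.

155 lb·ft

P_in = √3·V·I·cosφ = 1.732 × 690 × 40.8 × 0.773 = 37691 W
P_out = η·P_in = 0.828 × 37691 = 31208 W
n_s = 120×50/4 = 1500 rpm; n = 1500×(1−0.0544) = 1418 rpm
ω = 2π×1418/60 = 148.5 rad/s
τ = P_out/ω = 31208/148.5 = 210.2 N·m
In lb·ft: 210.2/1.356 = 155 lb·ft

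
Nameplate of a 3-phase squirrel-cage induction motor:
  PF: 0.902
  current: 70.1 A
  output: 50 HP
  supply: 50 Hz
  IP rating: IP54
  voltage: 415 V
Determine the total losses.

P_in = √3·V·I·cosφ = 1.732×415×70.1×0.902 = 45449 W
P_out = 50×746 = 37300 W
Losses = P_in − P_out = 45449 − 37300 = 8149 W

8150 W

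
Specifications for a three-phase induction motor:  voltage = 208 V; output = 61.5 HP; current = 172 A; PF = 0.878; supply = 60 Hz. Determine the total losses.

P_in = √3·V·I·cosφ = 1.732×208×172×0.878 = 54404 W
P_out = 61.5×746 = 45879 W
Losses = P_in − P_out = 54404 − 45879 = 8525 W

8.53 kW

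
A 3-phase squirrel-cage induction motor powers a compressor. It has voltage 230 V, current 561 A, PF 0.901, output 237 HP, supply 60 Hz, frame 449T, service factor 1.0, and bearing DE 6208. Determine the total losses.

P_in = √3·V·I·cosφ = 1.732×230×561×0.901 = 201355 W
P_out = 237×746 = 176802 W
Losses = P_in − P_out = 201355 − 176802 = 24553 W

24600 W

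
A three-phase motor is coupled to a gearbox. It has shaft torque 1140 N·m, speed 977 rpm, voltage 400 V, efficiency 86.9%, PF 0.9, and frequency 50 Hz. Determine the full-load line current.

ω = 2π×977/60 = 102.3 rad/s; P_out = τω = 1140 × 102.3 = 116622 W
P_in = P_out / η = 116622 / 0.869 = 134203 W
I_L = P_in / (√3·V_L·cosφ) = 134203 / (1.732 × 400 × 0.9) = 215 A

215 A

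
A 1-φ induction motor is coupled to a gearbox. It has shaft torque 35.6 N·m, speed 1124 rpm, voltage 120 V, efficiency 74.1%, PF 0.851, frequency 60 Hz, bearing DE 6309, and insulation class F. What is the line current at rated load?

ω = 2π×1124/60 = 117.7 rad/s; P_out = τω = 35.6 × 117.7 = 4190 W
P_in = P_out / η = 4190 / 0.741 = 5655 W
I = P_in / (V·cosφ) = 5655 / (120 × 0.851) = 55.4 A

55.4 A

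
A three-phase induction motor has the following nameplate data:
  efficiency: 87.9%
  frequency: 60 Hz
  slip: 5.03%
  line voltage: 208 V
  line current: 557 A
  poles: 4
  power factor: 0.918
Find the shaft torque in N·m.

P_in = √3·V·I·cosφ = 1.732 × 208 × 557 × 0.918 = 184208 W
P_out = η·P_in = 0.879 × 184208 = 161919 W
n_s = 120×60/4 = 1800 rpm; n = 1800×(1−0.0503) = 1709 rpm
ω = 2π×1709/60 = 179 rad/s
τ = P_out/ω = 161919/179 = 905 N·m

905 N·m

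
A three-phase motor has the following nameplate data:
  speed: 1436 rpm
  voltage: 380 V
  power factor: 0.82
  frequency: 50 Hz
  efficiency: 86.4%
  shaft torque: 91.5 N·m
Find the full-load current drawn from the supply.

29.5 A

ω = 2π×1436/60 = 150.4 rad/s; P_out = τω = 91.5 × 150.4 = 13762 W
P_in = P_out / η = 13762 / 0.864 = 15928 W
I_L = P_in / (√3·V_L·cosφ) = 15928 / (1.732 × 380 × 0.82) = 29.5 A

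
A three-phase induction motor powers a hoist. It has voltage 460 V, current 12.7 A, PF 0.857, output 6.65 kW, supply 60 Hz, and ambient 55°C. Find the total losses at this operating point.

P_in = √3·V·I·cosφ = 1.732×460×12.7×0.857 = 8671 W
P_out = 6650 W
Losses = P_in − P_out = 8671 − 6650 = 2021 W

2.02 kW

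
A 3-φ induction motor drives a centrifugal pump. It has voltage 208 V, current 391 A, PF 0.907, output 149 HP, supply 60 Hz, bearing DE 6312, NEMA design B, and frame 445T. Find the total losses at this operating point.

P_in = √3·V·I·cosφ = 1.732×208×391×0.907 = 127760 W
P_out = 149×746 = 111154 W
Losses = P_in − P_out = 127760 − 111154 = 16606 W

16.6 kW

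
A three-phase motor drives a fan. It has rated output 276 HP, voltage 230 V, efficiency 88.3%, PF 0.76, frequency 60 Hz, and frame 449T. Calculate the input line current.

770 A

P_out = 276 × 746 = 205896 W
P_in = P_out / η = 205896 / 0.883 = 233178 W
I_L = P_in / (√3·V_L·cosφ) = 233178 / (1.732 × 230 × 0.76) = 770 A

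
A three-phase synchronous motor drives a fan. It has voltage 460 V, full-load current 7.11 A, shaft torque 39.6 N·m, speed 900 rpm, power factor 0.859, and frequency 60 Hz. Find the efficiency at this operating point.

76.7 %

ω = 2π × 900/60 = 94.25 rad/s; P_out = τω = 39.6 × 94.25 = 3732 W
P_in = √3·V_L·I_L·cosφ = 1.732 × 460 × 7.11 × 0.859 = 4866 W
η = P_out / P_in = 3732 / 4866 = 0.767 = 76.7%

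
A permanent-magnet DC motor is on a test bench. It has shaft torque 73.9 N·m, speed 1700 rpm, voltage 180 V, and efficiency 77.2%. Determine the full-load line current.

ω = 2π×1700/60 = 178 rad/s; P_out = τω = 73.9 × 178 = 13154 W
P_in = P_out / η = 13154 / 0.772 = 17039 W
I = P_in / V = 17039 / 180 = 94.7 A

94.7 A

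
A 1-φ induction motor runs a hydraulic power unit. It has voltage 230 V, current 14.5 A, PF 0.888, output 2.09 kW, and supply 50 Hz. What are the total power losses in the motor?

P_in = V·I·cosφ = 230×14.5×0.888 = 2961 W
P_out = 2090 W
Losses = P_in − P_out = 2961 − 2090 = 871 W

871 W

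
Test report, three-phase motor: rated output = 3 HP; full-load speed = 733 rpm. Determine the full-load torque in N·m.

P_out = 3 × 746 = 2238 W
ω = 2π × 733/60 = 76.76 rad/s
τ = P_out/ω = 2238/76.76 = 29.2 N·m

29.2 N·m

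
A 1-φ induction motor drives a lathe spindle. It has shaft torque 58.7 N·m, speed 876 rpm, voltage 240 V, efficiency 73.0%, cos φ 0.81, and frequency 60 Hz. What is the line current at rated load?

ω = 2π×876/60 = 91.73 rad/s; P_out = τω = 58.7 × 91.73 = 5385 W
P_in = P_out / η = 5385 / 0.730 = 7377 W
I = P_in / (V·cosφ) = 7377 / (240 × 0.81) = 37.9 A

37.9 A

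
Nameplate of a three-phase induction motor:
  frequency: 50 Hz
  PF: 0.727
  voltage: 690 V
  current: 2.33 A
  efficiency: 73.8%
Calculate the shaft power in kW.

P_in = √3·V·I·cosφ = 1.732 × 690 × 2.33 × 0.727 = 2024 W
P_out = η·P_in = 0.738 × 2024 = 1494 W

1.49 kW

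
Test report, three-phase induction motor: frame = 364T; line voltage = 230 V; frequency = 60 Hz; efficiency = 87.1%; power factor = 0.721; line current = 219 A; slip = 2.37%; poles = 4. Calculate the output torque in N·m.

P_in = √3·V·I·cosφ = 1.732 × 230 × 219 × 0.721 = 62901 W
P_out = η·P_in = 0.871 × 62901 = 54787 W
n_s = 120×60/4 = 1800 rpm; n = 1800×(1−0.0237) = 1757 rpm
ω = 2π×1757/60 = 184 rad/s
τ = P_out/ω = 54787/184 = 298 N·m

298 N·m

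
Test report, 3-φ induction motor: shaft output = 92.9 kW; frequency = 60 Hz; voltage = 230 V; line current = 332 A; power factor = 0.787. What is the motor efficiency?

P_out = 92.9 kW = 92900 W
P_in = √3·V_L·I_L·cosφ = 1.732 × 230 × 332 × 0.787 = 104085 W
η = P_out / P_in = 92900 / 104085 = 0.893 = 89.3%

89.3 %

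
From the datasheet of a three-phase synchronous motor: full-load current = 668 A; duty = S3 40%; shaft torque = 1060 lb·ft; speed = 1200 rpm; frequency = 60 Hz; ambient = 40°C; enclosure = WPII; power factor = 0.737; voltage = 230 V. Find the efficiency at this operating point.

92.1 %

τ = 1060 lb·ft × 1.356 = 1437 N·m
ω = 2π × 1200/60 = 125.7 rad/s; P_out = τω = 1437 × 125.7 = 180631 W
P_in = √3·V_L·I_L·cosφ = 1.732 × 230 × 668 × 0.737 = 196119 W
η = P_out / P_in = 180631 / 196119 = 0.921 = 92.1%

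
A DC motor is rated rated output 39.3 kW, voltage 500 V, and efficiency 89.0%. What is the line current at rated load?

88.3 A

P_out = 39.3 kW = 39300 W
P_in = P_out / η = 39300 / 0.890 = 44157 W
I = P_in / V = 44157 / 500 = 88.3 A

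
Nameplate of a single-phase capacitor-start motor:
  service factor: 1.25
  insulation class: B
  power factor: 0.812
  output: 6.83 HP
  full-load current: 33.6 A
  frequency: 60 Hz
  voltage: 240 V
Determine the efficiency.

77.8 %

P_out = 6.83 × 746 = 5095 W
P_in = V·I·cosφ = 240 × 33.6 × 0.812 = 6548 W
η = P_out / P_in = 5095 / 6548 = 0.778 = 77.8%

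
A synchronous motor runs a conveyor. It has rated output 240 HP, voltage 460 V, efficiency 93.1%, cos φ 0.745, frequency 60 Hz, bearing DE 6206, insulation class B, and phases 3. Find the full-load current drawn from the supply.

324 A

P_out = 240 × 746 = 179040 W
P_in = P_out / η = 179040 / 0.931 = 192309 W
I_L = P_in / (√3·V_L·cosφ) = 192309 / (1.732 × 460 × 0.745) = 324 A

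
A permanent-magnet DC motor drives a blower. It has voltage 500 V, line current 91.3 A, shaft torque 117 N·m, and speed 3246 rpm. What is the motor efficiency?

87.1 %

ω = 2π × 3246/60 = 339.9 rad/s; P_out = τω = 117 × 339.9 = 39768 W
P_in = V·I = 500 × 91.3 = 45650 W
η = P_out / P_in = 39768 / 45650 = 0.871 = 87.1%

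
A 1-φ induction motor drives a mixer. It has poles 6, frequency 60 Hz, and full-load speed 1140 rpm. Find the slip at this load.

n_s = 120f/p = 120×60/6 = 1200 rpm
s = (n_s − n)/n_s = (1200 − 1140)/1200 = 0.0500

5.00 %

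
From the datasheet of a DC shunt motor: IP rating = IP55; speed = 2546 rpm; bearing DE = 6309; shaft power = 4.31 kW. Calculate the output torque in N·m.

16.2 N·m

ω = 2π × 2546/60 = 266.6 rad/s
τ = P/ω = 4310/266.6 = 16.2 N·m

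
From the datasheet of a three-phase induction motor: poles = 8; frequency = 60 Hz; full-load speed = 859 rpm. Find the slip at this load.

n_s = 120f/p = 120×60/8 = 900 rpm
s = (n_s − n)/n_s = (900 − 859)/900 = 0.0456

4.56 %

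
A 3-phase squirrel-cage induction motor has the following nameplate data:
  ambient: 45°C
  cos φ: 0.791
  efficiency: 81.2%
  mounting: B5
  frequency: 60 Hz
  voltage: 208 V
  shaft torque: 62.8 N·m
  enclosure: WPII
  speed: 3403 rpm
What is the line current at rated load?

ω = 2π×3403/60 = 356.4 rad/s; P_out = τω = 62.8 × 356.4 = 22382 W
P_in = P_out / η = 22382 / 0.812 = 27564 W
I_L = P_in / (√3·V_L·cosφ) = 27564 / (1.732 × 208 × 0.791) = 96.7 A

96.7 A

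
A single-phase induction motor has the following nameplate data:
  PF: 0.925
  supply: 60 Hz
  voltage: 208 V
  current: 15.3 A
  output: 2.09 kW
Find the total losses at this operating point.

P_in = V·I·cosφ = 208×15.3×0.925 = 2944 W
P_out = 2090 W
Losses = P_in − P_out = 2944 − 2090 = 854 W

854 W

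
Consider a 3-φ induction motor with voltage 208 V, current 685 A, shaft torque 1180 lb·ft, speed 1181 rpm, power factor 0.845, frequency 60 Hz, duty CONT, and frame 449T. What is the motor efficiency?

τ = 1180 lb·ft × 1.356 = 1600 N·m
ω = 2π × 1181/60 = 123.7 rad/s; P_out = τω = 1600 × 123.7 = 197920 W
P_in = √3·V_L·I_L·cosφ = 1.732 × 208 × 685 × 0.845 = 208525 W
η = P_out / P_in = 197920 / 208525 = 0.949 = 94.9%

94.9 %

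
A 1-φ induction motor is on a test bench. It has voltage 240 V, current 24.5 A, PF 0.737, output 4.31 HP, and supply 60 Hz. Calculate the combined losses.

1.12 kW

P_in = V·I·cosφ = 240×24.5×0.737 = 4334 W
P_out = 4.31×746 = 3215 W
Losses = P_in − P_out = 4334 − 3215 = 1119 W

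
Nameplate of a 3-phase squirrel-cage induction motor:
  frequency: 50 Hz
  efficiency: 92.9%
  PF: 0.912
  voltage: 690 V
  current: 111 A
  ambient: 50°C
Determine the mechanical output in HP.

151 HP

P_in = √3·V·I·cosφ = 1.732 × 690 × 111 × 0.912 = 120980 W
P_out = η·P_in = 0.929 × 120980 = 112390 W
= 112390/746 = 151 HP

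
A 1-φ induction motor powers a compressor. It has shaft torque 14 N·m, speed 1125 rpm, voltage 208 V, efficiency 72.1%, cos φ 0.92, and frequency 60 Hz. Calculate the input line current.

12 A

ω = 2π×1125/60 = 117.8 rad/s; P_out = τω = 14 × 117.8 = 1649 W
P_in = P_out / η = 1649 / 0.721 = 2287 W
I = P_in / (V·cosφ) = 2287 / (208 × 0.92) = 12 A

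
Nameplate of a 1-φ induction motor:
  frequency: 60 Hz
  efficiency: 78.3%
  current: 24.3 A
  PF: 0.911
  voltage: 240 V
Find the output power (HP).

5.58 HP

P_in = V·I·cosφ = 240 × 24.3 × 0.911 = 5313 W
P_out = η·P_in = 0.783 × 5313 = 4160 W
= 4160/746 = 5.58 HP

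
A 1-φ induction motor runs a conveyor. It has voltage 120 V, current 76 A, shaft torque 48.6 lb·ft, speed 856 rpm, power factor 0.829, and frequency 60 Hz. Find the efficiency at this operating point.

78.1 %

τ = 48.6 lb·ft × 1.356 = 65.9 N·m
ω = 2π × 856/60 = 89.64 rad/s; P_out = τω = 65.9 × 89.64 = 5907 W
P_in = V·I·cosφ = 120 × 76 × 0.829 = 7560 W
η = P_out / P_in = 5907 / 7560 = 0.781 = 78.1%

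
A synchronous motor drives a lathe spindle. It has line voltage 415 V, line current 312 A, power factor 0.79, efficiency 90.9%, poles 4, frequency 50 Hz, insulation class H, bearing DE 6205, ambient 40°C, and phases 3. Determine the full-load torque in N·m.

1030 N·m

P_in = √3·V·I·cosφ = 1.732 × 415 × 312 × 0.79 = 177165 W
P_out = η·P_in = 0.909 × 177165 = 161043 W
n = n_s = 120×50/4 = 1500 rpm (synchronous)
ω = 2π×1500/60 = 157.1 rad/s
τ = P_out/ω = 161043/157.1 = 1030 N·m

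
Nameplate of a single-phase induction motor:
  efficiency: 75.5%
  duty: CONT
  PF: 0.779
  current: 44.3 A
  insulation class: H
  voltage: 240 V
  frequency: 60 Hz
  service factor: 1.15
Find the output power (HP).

P_in = V·I·cosφ = 240 × 44.3 × 0.779 = 8282 W
P_out = η·P_in = 0.755 × 8282 = 6253 W
= 6253/746 = 8.38 HP

8.38 HP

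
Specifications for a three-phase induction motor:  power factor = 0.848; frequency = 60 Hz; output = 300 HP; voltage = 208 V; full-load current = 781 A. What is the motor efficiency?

93.8 %

P_out = 300 × 746 = 223800 W
P_in = √3·V_L·I_L·cosφ = 1.732 × 208 × 781 × 0.848 = 238593 W
η = P_out / P_in = 223800 / 238593 = 0.938 = 93.8%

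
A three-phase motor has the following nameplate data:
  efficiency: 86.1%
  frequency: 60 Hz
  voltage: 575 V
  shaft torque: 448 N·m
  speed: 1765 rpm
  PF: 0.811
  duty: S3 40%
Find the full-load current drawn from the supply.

119 A

ω = 2π×1765/60 = 184.8 rad/s; P_out = τω = 448 × 184.8 = 82790 W
P_in = P_out / η = 82790 / 0.861 = 96156 W
I_L = P_in / (√3·V_L·cosφ) = 96156 / (1.732 × 575 × 0.811) = 119 A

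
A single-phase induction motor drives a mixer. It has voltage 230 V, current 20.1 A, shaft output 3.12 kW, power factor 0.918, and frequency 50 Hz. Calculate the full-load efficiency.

73.5 %

P_out = 3.12 kW = 3120 W
P_in = V·I·cosφ = 230 × 20.1 × 0.918 = 4244 W
η = P_out / P_in = 3120 / 4244 = 0.735 = 73.5%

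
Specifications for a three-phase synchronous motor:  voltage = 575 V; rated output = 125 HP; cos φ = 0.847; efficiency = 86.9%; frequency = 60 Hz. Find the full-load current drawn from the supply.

P_out = 125 × 746 = 93250 W
P_in = P_out / η = 93250 / 0.869 = 107307 W
I_L = P_in / (√3·V_L·cosφ) = 107307 / (1.732 × 575 × 0.847) = 127 A

127 A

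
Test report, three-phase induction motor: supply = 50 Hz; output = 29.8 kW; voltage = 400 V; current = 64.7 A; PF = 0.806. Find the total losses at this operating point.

P_in = √3·V·I·cosφ = 1.732×400×64.7×0.806 = 36128 W
P_out = 29800 W
Losses = P_in − P_out = 36128 − 29800 = 6328 W

6.33 kW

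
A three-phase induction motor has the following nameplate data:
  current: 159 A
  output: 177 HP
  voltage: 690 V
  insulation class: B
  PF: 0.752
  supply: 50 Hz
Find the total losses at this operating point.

P_in = √3·V·I·cosφ = 1.732×690×159×0.752 = 142893 W
P_out = 177×746 = 132042 W
Losses = P_in − P_out = 142893 − 132042 = 10851 W

10.9 kW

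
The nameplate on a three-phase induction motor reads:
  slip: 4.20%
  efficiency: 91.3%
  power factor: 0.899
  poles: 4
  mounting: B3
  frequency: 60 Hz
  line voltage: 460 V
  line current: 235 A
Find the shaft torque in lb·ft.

P_in = √3·V·I·cosφ = 1.732 × 460 × 235 × 0.899 = 168319 W
P_out = η·P_in = 0.913 × 168319 = 153675 W
n_s = 120×60/4 = 1800 rpm; n = 1800×(1−0.042) = 1724 rpm
ω = 2π×1724/60 = 180.5 rad/s
τ = P_out/ω = 153675/180.5 = 851.4 N·m
In lb·ft: 851.4/1.356 = 628 lb·ft

628 lb·ft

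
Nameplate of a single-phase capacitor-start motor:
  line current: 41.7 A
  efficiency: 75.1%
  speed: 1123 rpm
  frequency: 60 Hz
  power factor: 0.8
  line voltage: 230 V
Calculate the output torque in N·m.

49 N·m

P_in = V·I·cosφ = 230 × 41.7 × 0.8 = 7673 W
P_out = η·P_in = 0.751 × 7673 = 5762 W
n = 1123 rpm
ω = 2π×1123/60 = 117.6 rad/s
τ = P_out/ω = 5762/117.6 = 49 N·m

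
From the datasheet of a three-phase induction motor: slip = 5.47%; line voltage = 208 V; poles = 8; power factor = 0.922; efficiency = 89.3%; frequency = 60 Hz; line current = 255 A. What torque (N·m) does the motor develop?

P_in = √3·V·I·cosφ = 1.732 × 208 × 255 × 0.922 = 84700 W
P_out = η·P_in = 0.893 × 84700 = 75637 W
n_s = 120×60/8 = 900 rpm; n = 900×(1−0.0547) = 851 rpm
ω = 2π×851/60 = 89.12 rad/s
τ = P_out/ω = 75637/89.12 = 849 N·m

849 N·m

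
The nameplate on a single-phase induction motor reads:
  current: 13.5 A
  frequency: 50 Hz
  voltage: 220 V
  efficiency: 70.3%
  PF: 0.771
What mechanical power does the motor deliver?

1.61 kW

P_in = V·I·cosφ = 220 × 13.5 × 0.771 = 2290 W
P_out = η·P_in = 0.703 × 2290 = 1610 W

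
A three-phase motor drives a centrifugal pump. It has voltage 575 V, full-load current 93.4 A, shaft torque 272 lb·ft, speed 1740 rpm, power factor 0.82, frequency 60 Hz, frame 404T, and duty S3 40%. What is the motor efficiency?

τ = 272 lb·ft × 1.356 = 368.8 N·m
ω = 2π × 1740/60 = 182.2 rad/s; P_out = τω = 368.8 × 182.2 = 67195 W
P_in = √3·V_L·I_L·cosφ = 1.732 × 575 × 93.4 × 0.82 = 76274 W
η = P_out / P_in = 67195 / 76274 = 0.881 = 88.1%

88.1 %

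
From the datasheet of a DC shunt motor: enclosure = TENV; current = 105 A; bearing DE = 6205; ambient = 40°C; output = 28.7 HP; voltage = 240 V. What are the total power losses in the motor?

3.79 kW

P_in = V·I = 240×105 = 25200 W
P_out = 28.7×746 = 21410 W
Losses = P_in − P_out = 25200 − 21410 = 3790 W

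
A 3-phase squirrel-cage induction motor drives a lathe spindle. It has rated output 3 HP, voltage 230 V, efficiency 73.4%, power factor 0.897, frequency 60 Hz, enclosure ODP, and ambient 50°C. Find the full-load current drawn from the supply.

8.53 A

P_out = 3 × 746 = 2238 W
P_in = P_out / η = 2238 / 0.734 = 3049 W
I_L = P_in / (√3·V_L·cosφ) = 3049 / (1.732 × 230 × 0.897) = 8.53 A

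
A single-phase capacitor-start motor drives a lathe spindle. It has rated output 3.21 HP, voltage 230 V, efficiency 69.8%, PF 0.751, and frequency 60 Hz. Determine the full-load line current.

P_out = 3.21 × 746 = 2395 W
P_in = P_out / η = 2395 / 0.698 = 3431 W
I = P_in / (V·cosφ) = 3431 / (230 × 0.751) = 19.9 A

19.9 A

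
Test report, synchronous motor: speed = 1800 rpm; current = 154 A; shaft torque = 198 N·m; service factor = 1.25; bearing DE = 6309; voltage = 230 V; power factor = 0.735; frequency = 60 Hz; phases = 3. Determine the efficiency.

ω = 2π × 1800/60 = 188.5 rad/s; P_out = τω = 198 × 188.5 = 37323 W
P_in = √3·V_L·I_L·cosφ = 1.732 × 230 × 154 × 0.735 = 45090 W
η = P_out / P_in = 37323 / 45090 = 0.828 = 82.8%

82.8 %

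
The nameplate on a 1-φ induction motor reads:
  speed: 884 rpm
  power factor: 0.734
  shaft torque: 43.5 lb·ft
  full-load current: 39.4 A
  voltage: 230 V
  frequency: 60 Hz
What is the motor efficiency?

τ = 43.5 lb·ft × 1.356 = 58.99 N·m
ω = 2π × 884/60 = 92.57 rad/s; P_out = τω = 58.99 × 92.57 = 5461 W
P_in = V·I·cosφ = 230 × 39.4 × 0.734 = 6652 W
η = P_out / P_in = 5461 / 6652 = 0.821 = 82.1%

82.1 %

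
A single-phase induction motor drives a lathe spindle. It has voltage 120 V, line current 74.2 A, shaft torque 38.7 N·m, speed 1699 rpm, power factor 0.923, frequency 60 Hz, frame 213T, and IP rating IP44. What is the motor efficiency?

ω = 2π × 1699/60 = 177.9 rad/s; P_out = τω = 38.7 × 177.9 = 6885 W
P_in = V·I·cosφ = 120 × 74.2 × 0.923 = 8218 W
η = P_out / P_in = 6885 / 8218 = 0.838 = 83.8%

83.8 %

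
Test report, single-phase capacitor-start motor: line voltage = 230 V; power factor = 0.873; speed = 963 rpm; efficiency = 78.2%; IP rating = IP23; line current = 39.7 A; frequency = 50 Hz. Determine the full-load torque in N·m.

61.8 N·m

P_in = V·I·cosφ = 230 × 39.7 × 0.873 = 7971 W
P_out = η·P_in = 0.782 × 7971 = 6233 W
n = 963 rpm
ω = 2π×963/60 = 100.8 rad/s
τ = P_out/ω = 6233/100.8 = 61.8 N·m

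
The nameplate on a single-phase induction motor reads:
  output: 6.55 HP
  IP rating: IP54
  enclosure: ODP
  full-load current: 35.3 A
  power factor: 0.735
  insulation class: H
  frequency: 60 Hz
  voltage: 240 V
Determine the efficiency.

78.5 %

P_out = 6.55 × 746 = 4886 W
P_in = V·I·cosφ = 240 × 35.3 × 0.735 = 6227 W
η = P_out / P_in = 4886 / 6227 = 0.785 = 78.5%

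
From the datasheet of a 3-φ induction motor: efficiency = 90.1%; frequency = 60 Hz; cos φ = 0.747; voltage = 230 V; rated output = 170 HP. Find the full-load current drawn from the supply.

P_out = 170 × 746 = 126820 W
P_in = P_out / η = 126820 / 0.901 = 140755 W
I_L = P_in / (√3·V_L·cosφ) = 140755 / (1.732 × 230 × 0.747) = 473 A

473 A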